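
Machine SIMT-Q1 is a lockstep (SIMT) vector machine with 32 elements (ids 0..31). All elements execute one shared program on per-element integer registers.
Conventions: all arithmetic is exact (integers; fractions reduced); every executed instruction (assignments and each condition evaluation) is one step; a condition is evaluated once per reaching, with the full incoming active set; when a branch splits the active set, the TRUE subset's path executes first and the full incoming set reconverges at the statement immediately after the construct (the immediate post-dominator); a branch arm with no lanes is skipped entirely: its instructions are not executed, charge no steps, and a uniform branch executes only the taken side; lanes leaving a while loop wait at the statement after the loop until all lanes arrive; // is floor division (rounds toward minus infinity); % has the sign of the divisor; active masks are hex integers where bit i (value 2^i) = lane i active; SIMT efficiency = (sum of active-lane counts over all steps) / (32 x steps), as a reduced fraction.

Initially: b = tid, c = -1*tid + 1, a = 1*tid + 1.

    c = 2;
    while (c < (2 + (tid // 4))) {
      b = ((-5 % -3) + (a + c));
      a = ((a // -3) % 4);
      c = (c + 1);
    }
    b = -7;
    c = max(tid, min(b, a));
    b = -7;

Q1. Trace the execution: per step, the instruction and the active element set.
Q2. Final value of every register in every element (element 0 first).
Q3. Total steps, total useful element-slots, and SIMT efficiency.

step 0: c <- 2                       0xffffffff
step 1: eval (c < (2 + (tid // 4)))  0xffffffff
step 2: b <- ((-5 % -3) + (a + c))   0xfffffff0
step 3: a <- ((a // -3) % 4)         0xfffffff0
step 4: c <- (c + 1)                 0xfffffff0
step 5: eval (c < (2 + (tid // 4)))  0xfffffff0
step 6: b <- ((-5 % -3) + (a + c))   0xffffff00
step 7: a <- ((a // -3) % 4)         0xffffff00
step 8: c <- (c + 1)                 0xffffff00
step 9: eval (c < (2 + (tid // 4)))  0xffffff00
step 10: b <- ((-5 % -3) + (a + c))   0xfffff000
step 11: a <- ((a // -3) % 4)         0xfffff000
step 12: c <- (c + 1)                 0xfffff000
step 13: eval (c < (2 + (tid // 4)))  0xfffff000
step 14: b <- ((-5 % -3) + (a + c))   0xffff0000
step 15: a <- ((a // -3) % 4)         0xffff0000
step 16: c <- (c + 1)                 0xffff0000
step 17: eval (c < (2 + (tid // 4)))  0xffff0000
step 18: b <- ((-5 % -3) + (a + c))   0xfff00000
step 19: a <- ((a // -3) % 4)         0xfff00000
step 20: c <- (c + 1)                 0xfff00000
step 21: eval (c < (2 + (tid // 4)))  0xfff00000
step 22: b <- ((-5 % -3) + (a + c))   0xff000000
step 23: a <- ((a // -3) % 4)         0xff000000
step 24: c <- (c + 1)                 0xff000000
step 25: eval (c < (2 + (tid // 4)))  0xff000000
step 26: b <- ((-5 % -3) + (a + c))   0xf0000000
step 27: a <- ((a // -3) % 4)         0xf0000000
step 28: c <- (c + 1)                 0xf0000000
step 29: eval (c < (2 + (tid // 4)))  0xf0000000
step 30: b <- -7                      0xffffffff
step 31: c <- max(tid, min(b, a))     0xffffffff
step 32: b <- -7                      0xffffffff

Answer: 33 steps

b: -7,-7,-7,-7,-7,-7,-7,-7,-7,-7,-7,-7,-7,-7,-7,-7,-7,-7,-7,-7,-7,-7,-7,-7,-7,-7,-7,-7,-7,-7,-7,-7
c: 0,1,2,3,4,5,6,7,8,9,10,11,12,13,14,15,16,17,18,19,20,21,22,23,24,25,26,27,28,29,30,31
a: 1,2,3,4,2,2,1,1,3,0,0,0,3,3,3,3,3,3,3,3,3,0,0,0,3,3,3,3,3,3,3,3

steps = 33; useful = 608; efficiency = 608/1056 = 19/33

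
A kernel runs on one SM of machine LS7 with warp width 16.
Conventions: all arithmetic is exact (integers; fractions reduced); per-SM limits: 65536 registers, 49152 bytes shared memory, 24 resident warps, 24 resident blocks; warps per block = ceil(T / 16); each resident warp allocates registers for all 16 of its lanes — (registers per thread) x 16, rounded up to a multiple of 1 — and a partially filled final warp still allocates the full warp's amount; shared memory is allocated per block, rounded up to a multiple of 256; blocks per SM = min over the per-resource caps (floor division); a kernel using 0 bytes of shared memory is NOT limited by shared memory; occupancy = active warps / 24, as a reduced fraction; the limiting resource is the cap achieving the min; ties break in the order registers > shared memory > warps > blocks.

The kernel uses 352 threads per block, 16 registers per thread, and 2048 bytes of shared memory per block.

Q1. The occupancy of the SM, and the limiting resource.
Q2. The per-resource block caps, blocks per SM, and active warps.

Answer: occupancy 11/12, limited by warps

registers: 11 blocks
shared memory: 24 blocks
warps: 1 block
blocks: 24 blocks

Answer: 1 block, 22 active warps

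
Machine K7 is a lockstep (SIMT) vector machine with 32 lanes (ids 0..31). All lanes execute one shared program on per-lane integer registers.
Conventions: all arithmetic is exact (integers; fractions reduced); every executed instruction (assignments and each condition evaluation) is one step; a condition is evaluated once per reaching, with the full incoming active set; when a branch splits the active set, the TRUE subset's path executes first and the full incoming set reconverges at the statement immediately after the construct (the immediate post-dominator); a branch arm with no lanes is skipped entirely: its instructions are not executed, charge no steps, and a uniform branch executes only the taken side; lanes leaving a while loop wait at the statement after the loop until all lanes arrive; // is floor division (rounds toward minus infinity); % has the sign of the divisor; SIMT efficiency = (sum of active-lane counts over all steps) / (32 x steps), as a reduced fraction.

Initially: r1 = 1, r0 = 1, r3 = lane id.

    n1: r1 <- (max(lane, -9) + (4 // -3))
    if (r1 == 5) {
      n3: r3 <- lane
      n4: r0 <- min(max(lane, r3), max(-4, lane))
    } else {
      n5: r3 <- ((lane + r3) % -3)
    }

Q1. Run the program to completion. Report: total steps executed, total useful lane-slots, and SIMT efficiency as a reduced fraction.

Answer: 5 steps, 97 useful, 97/160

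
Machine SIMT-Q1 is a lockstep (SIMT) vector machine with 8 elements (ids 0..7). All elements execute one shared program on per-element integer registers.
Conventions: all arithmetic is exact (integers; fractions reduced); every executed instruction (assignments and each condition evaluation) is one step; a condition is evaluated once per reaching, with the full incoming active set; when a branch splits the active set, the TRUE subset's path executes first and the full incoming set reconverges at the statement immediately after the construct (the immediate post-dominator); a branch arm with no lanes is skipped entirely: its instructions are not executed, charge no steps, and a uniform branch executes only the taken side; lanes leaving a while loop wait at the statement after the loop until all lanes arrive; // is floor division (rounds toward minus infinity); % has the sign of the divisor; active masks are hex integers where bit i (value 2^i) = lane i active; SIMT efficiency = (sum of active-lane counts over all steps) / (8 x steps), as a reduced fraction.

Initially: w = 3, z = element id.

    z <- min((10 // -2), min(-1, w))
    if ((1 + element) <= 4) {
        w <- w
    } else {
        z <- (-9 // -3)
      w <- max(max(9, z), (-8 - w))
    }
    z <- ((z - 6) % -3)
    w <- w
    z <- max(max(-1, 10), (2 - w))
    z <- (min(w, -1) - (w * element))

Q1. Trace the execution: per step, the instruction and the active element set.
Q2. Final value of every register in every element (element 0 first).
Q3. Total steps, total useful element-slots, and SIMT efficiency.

step 0: z <- min((10 // -2), min(-1, w)) 0xff
step 1: eval ((1 + element) <= 4)    0xff
step 2: w <- w                       0x0f
step 3: z <- (-9 // -3)              0xf0
step 4: w <- max(max(9, z), (-8 - w)) 0xf0
step 5: z <- ((z - 6) % -3)          0xff
step 6: w <- w                       0xff
step 7: z <- max(max(-1, 10), (2 - w)) 0xff
step 8: z <- (min(w, -1) - (w * element)) 0xff

Answer: 9 steps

w: 3,3,3,3,9,9,9,9
z: -1,-4,-7,-10,-37,-46,-55,-64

steps = 9; useful = 60; efficiency = 60/72 = 5/6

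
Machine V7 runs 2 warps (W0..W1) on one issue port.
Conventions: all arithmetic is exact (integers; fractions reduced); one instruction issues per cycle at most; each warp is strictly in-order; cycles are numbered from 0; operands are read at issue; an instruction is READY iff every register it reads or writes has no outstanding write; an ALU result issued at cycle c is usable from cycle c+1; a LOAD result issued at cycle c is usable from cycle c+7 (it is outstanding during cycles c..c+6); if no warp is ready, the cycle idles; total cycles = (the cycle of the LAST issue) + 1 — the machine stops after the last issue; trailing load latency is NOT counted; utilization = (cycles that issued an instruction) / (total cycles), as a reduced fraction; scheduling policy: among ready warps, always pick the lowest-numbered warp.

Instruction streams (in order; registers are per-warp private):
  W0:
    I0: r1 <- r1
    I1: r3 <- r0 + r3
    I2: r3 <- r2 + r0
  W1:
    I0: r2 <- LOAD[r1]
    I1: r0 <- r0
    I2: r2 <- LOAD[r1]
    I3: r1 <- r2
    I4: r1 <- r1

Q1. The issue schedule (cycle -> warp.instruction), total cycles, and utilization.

cycle 0: W0.I0
cycle 1: W0.I1
cycle 2: W0.I2
cycle 3: W1.I0
cycle 4: W1.I1
cycle 5: idle
cycle 6: idle
cycle 7: idle
cycle 8: idle
cycle 9: idle
cycle 10: W1.I2
cycle 11: idle
cycle 12: idle
cycle 13: idle
cycle 14: idle
cycle 15: idle
cycle 16: idle
cycle 17: W1.I3
cycle 18: W1.I4

Answer: 19 cycles, utilization 8/19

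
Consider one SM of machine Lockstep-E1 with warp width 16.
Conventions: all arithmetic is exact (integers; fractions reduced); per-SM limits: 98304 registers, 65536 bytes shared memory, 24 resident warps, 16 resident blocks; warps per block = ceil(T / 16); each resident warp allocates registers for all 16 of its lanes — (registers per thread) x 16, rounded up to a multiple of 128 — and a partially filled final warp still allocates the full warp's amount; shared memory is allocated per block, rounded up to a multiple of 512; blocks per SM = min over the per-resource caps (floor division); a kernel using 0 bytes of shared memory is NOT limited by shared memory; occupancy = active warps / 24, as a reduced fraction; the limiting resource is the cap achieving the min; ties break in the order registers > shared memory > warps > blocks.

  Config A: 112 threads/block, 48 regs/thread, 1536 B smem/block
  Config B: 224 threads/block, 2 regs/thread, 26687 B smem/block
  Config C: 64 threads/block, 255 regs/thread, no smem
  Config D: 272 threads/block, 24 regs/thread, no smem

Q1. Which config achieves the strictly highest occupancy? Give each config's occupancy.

occupancies: A 7/8, B 7/12, C 1, D 17/24

Answer: C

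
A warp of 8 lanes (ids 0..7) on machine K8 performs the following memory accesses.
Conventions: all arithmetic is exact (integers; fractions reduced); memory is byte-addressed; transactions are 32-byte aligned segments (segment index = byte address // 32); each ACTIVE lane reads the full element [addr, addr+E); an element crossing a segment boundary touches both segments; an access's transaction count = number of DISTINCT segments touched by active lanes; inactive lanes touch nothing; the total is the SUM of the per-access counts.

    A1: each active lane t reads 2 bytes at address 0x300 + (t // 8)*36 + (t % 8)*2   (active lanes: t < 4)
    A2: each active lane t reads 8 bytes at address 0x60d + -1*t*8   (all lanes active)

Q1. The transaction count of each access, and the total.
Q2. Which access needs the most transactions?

A1: 1 transaction
A2: 3 transactions

Answer: 1,3; total 4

Answer: A2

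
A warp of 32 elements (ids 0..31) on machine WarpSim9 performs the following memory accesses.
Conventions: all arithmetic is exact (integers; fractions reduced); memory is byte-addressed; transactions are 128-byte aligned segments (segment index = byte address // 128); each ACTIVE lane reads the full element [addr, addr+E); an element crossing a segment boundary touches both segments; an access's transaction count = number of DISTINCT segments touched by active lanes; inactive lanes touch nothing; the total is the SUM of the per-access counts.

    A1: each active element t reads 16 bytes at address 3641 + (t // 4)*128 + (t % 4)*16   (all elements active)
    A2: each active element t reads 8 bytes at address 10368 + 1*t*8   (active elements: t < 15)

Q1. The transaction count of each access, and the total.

A1: 8 transactions
A2: 1 transaction

Answer: 8,1; total 9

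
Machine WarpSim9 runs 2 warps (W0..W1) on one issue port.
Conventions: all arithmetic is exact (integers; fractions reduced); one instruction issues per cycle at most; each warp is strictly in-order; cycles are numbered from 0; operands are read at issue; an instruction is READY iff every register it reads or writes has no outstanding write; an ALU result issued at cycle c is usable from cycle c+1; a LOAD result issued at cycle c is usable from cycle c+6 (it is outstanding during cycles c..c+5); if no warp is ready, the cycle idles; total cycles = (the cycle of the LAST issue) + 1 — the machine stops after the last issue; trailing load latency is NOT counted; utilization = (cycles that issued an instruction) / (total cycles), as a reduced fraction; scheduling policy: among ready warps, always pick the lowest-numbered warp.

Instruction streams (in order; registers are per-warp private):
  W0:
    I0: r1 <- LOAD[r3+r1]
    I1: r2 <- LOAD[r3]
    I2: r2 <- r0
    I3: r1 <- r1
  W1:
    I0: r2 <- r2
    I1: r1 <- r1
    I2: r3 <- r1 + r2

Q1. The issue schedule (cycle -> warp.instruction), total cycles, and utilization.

cycle 0: W0.I0
cycle 1: W0.I1
cycle 2: W1.I0
cycle 3: W1.I1
cycle 4: W1.I2
cycle 5: idle
cycle 6: idle
cycle 7: W0.I2
cycle 8: W0.I3

Answer: 9 cycles, utilization 7/9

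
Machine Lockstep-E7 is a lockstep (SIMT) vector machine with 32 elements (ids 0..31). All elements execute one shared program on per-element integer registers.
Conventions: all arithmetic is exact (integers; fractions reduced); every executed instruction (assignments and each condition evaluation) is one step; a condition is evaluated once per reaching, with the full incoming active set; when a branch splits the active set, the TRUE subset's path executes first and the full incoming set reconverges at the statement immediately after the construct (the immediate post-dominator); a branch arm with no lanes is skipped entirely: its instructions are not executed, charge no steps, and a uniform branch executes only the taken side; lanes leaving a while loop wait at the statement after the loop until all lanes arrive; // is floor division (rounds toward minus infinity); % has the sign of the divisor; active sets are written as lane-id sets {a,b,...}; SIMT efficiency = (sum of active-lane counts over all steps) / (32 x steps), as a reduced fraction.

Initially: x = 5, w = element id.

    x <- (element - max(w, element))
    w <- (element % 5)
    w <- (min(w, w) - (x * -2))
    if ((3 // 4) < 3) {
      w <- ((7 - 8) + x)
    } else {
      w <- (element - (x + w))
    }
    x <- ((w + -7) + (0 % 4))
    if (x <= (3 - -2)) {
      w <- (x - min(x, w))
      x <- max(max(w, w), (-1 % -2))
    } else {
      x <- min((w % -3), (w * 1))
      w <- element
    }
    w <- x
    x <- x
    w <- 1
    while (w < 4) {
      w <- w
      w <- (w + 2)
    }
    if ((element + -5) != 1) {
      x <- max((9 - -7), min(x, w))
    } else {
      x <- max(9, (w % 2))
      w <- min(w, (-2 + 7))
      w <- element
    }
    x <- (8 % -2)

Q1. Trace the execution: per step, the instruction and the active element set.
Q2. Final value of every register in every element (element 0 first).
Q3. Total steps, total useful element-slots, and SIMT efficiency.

step 0: x <- (element - max(w, element)) {0,1,2,3,4,5,6,7,8,9,10,11,12,13,14,15,16,17,18,19,20,21,22,23,24,25,26,27,28,29,30,31}
step 1: w <- (element % 5)           {0,1,2,3,4,5,6,7,8,9,10,11,12,13,14,15,16,17,18,19,20,21,22,23,24,25,26,27,28,29,30,31}
step 2: w <- (min(w, w) - (x * -2))  {0,1,2,3,4,5,6,7,8,9,10,11,12,13,14,15,16,17,18,19,20,21,22,23,24,25,26,27,28,29,30,31}
step 3: eval ((3 // 4) < 3)          {0,1,2,3,4,5,6,7,8,9,10,11,12,13,14,15,16,17,18,19,20,21,22,23,24,25,26,27,28,29,30,31}
step 4: w <- ((7 - 8) + x)           {0,1,2,3,4,5,6,7,8,9,10,11,12,13,14,15,16,17,18,19,20,21,22,23,24,25,26,27,28,29,30,31}
step 5: x <- ((w + -7) + (0 % 4))    {0,1,2,3,4,5,6,7,8,9,10,11,12,13,14,15,16,17,18,19,20,21,22,23,24,25,26,27,28,29,30,31}
step 6: eval (x <= (3 - -2))         {0,1,2,3,4,5,6,7,8,9,10,11,12,13,14,15,16,17,18,19,20,21,22,23,24,25,26,27,28,29,30,31}
step 7: w <- (x - min(x, w))         {0,1,2,3,4,5,6,7,8,9,10,11,12,13,14,15,16,17,18,19,20,21,22,23,24,25,26,27,28,29,30,31}
step 8: x <- max(max(w, w), (-1 % -2)) {0,1,2,3,4,5,6,7,8,9,10,11,12,13,14,15,16,17,18,19,20,21,22,23,24,25,26,27,28,29,30,31}
step 9: w <- x                       {0,1,2,3,4,5,6,7,8,9,10,11,12,13,14,15,16,17,18,19,20,21,22,23,24,25,26,27,28,29,30,31}
step 10: x <- x                       {0,1,2,3,4,5,6,7,8,9,10,11,12,13,14,15,16,17,18,19,20,21,22,23,24,25,26,27,28,29,30,31}
step 11: w <- 1                       {0,1,2,3,4,5,6,7,8,9,10,11,12,13,14,15,16,17,18,19,20,21,22,23,24,25,26,27,28,29,30,31}
step 12: eval (w < 4)                 {0,1,2,3,4,5,6,7,8,9,10,11,12,13,14,15,16,17,18,19,20,21,22,23,24,25,26,27,28,29,30,31}
step 13: w <- w                       {0,1,2,3,4,5,6,7,8,9,10,11,12,13,14,15,16,17,18,19,20,21,22,23,24,25,26,27,28,29,30,31}
step 14: w <- (w + 2)                 {0,1,2,3,4,5,6,7,8,9,10,11,12,13,14,15,16,17,18,19,20,21,22,23,24,25,26,27,28,29,30,31}
step 15: eval (w < 4)                 {0,1,2,3,4,5,6,7,8,9,10,11,12,13,14,15,16,17,18,19,20,21,22,23,24,25,26,27,28,29,30,31}
step 16: w <- w                       {0,1,2,3,4,5,6,7,8,9,10,11,12,13,14,15,16,17,18,19,20,21,22,23,24,25,26,27,28,29,30,31}
step 17: w <- (w + 2)                 {0,1,2,3,4,5,6,7,8,9,10,11,12,13,14,15,16,17,18,19,20,21,22,23,24,25,26,27,28,29,30,31}
step 18: eval (w < 4)                 {0,1,2,3,4,5,6,7,8,9,10,11,12,13,14,15,16,17,18,19,20,21,22,23,24,25,26,27,28,29,30,31}
step 19: eval ((element + -5) != 1)   {0,1,2,3,4,5,6,7,8,9,10,11,12,13,14,15,16,17,18,19,20,21,22,23,24,25,26,27,28,29,30,31}
step 20: x <- max((9 - -7), min(x, w)) {0,1,2,3,4,5,7,8,9,10,11,12,13,14,15,16,17,18,19,20,21,22,23,24,25,26,27,28,29,30,31}
step 21: x <- max(9, (w % 2))         {6}
step 22: w <- min(w, (-2 + 7))        {6}
step 23: w <- element                 {6}
step 24: x <- (8 % -2)                {0,1,2,3,4,5,6,7,8,9,10,11,12,13,14,15,16,17,18,19,20,21,22,23,24,25,26,27,28,29,30,31}

Answer: 25 steps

x: 0,0,0,0,0,0,0,0,0,0,0,0,0,0,0,0,0,0,0,0,0,0,0,0,0,0,0,0,0,0,0,0
w: 5,5,5,5,5,5,6,5,5,5,5,5,5,5,5,5,5,5,5,5,5,5,5,5,5,5,5,5,5,5,5,5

steps = 25; useful = 706; efficiency = 706/800 = 353/400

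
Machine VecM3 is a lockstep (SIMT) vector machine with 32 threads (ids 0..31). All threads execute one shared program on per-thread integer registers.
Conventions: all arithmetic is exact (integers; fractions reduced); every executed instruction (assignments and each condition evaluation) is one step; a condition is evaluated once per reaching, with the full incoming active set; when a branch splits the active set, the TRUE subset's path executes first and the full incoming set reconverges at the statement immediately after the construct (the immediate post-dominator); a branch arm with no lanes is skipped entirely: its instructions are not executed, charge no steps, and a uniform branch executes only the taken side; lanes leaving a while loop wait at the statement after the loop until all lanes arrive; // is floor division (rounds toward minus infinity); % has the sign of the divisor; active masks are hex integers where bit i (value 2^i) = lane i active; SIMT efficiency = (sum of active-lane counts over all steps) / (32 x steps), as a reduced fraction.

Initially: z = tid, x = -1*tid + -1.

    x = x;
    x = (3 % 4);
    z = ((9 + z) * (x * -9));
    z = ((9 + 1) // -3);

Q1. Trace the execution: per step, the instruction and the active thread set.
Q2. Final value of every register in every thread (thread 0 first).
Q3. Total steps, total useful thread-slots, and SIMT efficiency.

step 0: x <- x                       0xffffffff
step 1: x <- (3 % 4)                 0xffffffff
step 2: z <- ((9 + z) * (x * -9))    0xffffffff
step 3: z <- ((9 + 1) // -3)         0xffffffff

Answer: 4 steps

z: -4,-4,-4,-4,-4,-4,-4,-4,-4,-4,-4,-4,-4,-4,-4,-4,-4,-4,-4,-4,-4,-4,-4,-4,-4,-4,-4,-4,-4,-4,-4,-4
x: 3,3,3,3,3,3,3,3,3,3,3,3,3,3,3,3,3,3,3,3,3,3,3,3,3,3,3,3,3,3,3,3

steps = 4; useful = 128; efficiency = 128/128 = 1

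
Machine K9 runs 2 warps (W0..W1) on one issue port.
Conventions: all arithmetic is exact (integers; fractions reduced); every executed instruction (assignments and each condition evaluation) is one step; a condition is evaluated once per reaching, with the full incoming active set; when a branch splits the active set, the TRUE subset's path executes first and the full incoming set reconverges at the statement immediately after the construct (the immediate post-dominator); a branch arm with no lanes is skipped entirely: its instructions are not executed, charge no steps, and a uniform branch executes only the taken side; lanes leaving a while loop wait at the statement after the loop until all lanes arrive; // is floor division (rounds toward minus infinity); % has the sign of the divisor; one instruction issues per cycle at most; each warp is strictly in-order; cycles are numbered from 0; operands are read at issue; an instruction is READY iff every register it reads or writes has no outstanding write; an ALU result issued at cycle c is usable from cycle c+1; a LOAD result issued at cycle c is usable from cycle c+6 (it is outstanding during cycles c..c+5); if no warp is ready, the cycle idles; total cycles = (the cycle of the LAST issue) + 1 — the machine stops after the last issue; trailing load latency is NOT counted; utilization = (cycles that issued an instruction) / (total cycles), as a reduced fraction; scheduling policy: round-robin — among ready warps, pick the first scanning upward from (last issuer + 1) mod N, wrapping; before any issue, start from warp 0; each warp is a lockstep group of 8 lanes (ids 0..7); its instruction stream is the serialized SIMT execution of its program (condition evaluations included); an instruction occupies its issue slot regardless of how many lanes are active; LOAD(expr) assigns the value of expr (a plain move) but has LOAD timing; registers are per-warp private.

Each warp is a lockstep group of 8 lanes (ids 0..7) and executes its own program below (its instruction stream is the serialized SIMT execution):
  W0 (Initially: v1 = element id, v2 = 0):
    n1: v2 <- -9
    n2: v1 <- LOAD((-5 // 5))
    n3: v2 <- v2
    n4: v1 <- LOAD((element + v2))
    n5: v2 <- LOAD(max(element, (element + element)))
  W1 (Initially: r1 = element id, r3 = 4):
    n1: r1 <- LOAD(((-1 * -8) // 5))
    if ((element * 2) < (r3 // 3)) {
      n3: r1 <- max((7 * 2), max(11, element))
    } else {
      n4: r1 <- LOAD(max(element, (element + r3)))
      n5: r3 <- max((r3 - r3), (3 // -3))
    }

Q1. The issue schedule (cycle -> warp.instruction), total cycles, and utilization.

cycle 0: W0.I0
cycle 1: W1.I0
cycle 2: W0.I1
cycle 3: W1.I1
cycle 4: W0.I2
cycle 5: idle
cycle 6: idle
cycle 7: W1.I2
cycle 8: W0.I3
cycle 9: W1.I3
cycle 10: W0.I4
cycle 11: W1.I4

Answer: 12 cycles, utilization 5/6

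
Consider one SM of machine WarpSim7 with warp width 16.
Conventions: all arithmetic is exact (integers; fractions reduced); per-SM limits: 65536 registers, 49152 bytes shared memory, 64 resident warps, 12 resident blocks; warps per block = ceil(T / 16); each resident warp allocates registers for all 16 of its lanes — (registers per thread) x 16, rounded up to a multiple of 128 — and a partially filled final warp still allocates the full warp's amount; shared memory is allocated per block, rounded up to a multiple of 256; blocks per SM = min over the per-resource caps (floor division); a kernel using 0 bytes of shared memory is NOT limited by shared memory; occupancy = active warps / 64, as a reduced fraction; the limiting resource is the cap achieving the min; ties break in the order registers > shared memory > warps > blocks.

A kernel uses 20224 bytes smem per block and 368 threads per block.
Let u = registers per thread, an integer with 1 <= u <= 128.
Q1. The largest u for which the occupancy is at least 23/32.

Answer: u = 88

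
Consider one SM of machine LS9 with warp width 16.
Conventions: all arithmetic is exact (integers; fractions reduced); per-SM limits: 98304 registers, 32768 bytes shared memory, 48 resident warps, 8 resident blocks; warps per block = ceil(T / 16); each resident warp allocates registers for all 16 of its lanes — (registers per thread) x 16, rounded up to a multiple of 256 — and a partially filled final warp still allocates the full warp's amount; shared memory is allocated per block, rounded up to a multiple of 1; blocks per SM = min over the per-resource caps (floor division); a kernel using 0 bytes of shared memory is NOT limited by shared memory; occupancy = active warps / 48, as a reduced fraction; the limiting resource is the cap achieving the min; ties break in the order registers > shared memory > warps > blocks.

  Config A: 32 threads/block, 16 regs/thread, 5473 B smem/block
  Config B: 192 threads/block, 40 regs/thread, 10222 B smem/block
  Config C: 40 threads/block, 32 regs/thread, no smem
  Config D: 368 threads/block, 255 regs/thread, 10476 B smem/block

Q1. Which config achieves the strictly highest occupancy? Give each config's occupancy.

occupancies: A 5/24, B 3/4, C 1/2, D 23/48

Answer: B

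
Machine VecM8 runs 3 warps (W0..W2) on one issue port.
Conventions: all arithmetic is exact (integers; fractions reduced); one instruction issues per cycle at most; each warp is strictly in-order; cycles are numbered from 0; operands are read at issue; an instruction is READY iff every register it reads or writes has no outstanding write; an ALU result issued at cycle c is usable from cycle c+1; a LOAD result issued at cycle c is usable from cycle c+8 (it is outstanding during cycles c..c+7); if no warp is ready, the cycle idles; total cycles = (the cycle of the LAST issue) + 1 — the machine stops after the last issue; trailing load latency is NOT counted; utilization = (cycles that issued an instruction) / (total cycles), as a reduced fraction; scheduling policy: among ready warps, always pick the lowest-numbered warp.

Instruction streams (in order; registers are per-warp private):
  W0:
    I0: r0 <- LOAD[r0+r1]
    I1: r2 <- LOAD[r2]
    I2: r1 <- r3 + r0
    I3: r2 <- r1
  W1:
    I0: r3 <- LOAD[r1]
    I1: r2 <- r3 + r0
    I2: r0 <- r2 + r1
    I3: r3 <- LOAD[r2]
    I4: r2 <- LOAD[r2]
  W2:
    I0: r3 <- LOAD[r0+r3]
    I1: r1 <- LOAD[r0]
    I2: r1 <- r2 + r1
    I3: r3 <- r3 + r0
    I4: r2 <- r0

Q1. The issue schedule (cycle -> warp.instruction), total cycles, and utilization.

cycle 0: W0.I0
cycle 1: W0.I1
cycle 2: W1.I0
cycle 3: W2.I0
cycle 4: W2.I1
cycle 5: idle
cycle 6: idle
cycle 7: idle
cycle 8: W0.I2
cycle 9: W0.I3
cycle 10: W1.I1
cycle 11: W1.I2
cycle 12: W1.I3
cycle 13: W1.I4
cycle 14: W2.I2
cycle 15: W2.I3
cycle 16: W2.I4

Answer: 17 cycles, utilization 14/17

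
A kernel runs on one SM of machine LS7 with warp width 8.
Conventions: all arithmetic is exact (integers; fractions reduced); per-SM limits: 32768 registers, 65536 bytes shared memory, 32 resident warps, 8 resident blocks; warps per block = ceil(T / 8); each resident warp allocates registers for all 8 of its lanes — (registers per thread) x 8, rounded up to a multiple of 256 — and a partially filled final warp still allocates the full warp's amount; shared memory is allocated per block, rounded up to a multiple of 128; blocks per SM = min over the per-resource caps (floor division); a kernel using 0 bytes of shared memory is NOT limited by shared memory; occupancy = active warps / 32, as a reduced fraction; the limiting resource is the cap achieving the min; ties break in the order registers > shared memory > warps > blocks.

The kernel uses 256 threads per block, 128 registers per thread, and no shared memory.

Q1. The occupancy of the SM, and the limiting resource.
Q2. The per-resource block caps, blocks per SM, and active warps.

Answer: occupancy 1, limited by registers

registers: 1 block
shared memory: no limit (kernel uses none)
warps: 1 block
blocks: 8 blocks

Answer: 1 block, 32 active warps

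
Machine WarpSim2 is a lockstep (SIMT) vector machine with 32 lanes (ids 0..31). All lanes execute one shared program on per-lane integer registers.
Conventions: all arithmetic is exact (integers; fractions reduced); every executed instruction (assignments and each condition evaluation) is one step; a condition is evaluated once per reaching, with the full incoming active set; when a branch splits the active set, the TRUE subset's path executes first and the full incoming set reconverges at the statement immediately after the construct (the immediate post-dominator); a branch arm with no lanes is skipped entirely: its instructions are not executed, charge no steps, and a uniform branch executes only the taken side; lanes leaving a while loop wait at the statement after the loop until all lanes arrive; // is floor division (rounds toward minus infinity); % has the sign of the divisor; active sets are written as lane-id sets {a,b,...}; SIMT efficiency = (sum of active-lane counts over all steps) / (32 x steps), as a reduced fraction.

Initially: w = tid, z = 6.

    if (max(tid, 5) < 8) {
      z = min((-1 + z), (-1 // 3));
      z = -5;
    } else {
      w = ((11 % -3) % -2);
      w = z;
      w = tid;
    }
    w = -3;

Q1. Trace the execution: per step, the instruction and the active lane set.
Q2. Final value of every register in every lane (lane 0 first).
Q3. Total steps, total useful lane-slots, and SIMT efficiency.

step 0: eval (max(tid, 5) < 8)       {0,1,2,3,4,5,6,7,8,9,10,11,12,13,14,15,16,17,18,19,20,21,22,23,24,25,26,27,28,29,30,31}
step 1: z <- min((-1 + z), (-1 // 3)) {0,1,2,3,4,5,6,7}
step 2: z <- -5                      {0,1,2,3,4,5,6,7}
step 3: w <- ((11 % -3) % -2)        {8,9,10,11,12,13,14,15,16,17,18,19,20,21,22,23,24,25,26,27,28,29,30,31}
step 4: w <- z                       {8,9,10,11,12,13,14,15,16,17,18,19,20,21,22,23,24,25,26,27,28,29,30,31}
step 5: w <- tid                     {8,9,10,11,12,13,14,15,16,17,18,19,20,21,22,23,24,25,26,27,28,29,30,31}
step 6: w <- -3                      {0,1,2,3,4,5,6,7,8,9,10,11,12,13,14,15,16,17,18,19,20,21,22,23,24,25,26,27,28,29,30,31}

Answer: 7 steps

w: -3,-3,-3,-3,-3,-3,-3,-3,-3,-3,-3,-3,-3,-3,-3,-3,-3,-3,-3,-3,-3,-3,-3,-3,-3,-3,-3,-3,-3,-3,-3,-3
z: -5,-5,-5,-5,-5,-5,-5,-5,6,6,6,6,6,6,6,6,6,6,6,6,6,6,6,6,6,6,6,6,6,6,6,6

steps = 7; useful = 152; efficiency = 152/224 = 19/28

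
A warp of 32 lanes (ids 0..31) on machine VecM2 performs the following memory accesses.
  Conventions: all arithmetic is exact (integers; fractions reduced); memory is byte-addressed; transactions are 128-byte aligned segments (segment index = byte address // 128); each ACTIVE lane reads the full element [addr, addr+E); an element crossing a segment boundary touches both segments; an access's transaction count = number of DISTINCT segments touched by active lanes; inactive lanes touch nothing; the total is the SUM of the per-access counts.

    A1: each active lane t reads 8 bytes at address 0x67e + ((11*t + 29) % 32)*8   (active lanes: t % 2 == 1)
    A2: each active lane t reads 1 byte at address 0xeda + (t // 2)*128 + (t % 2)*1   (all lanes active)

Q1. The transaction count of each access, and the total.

A1: 3 transactions
A2: 16 transactions

Answer: 3,16; total 19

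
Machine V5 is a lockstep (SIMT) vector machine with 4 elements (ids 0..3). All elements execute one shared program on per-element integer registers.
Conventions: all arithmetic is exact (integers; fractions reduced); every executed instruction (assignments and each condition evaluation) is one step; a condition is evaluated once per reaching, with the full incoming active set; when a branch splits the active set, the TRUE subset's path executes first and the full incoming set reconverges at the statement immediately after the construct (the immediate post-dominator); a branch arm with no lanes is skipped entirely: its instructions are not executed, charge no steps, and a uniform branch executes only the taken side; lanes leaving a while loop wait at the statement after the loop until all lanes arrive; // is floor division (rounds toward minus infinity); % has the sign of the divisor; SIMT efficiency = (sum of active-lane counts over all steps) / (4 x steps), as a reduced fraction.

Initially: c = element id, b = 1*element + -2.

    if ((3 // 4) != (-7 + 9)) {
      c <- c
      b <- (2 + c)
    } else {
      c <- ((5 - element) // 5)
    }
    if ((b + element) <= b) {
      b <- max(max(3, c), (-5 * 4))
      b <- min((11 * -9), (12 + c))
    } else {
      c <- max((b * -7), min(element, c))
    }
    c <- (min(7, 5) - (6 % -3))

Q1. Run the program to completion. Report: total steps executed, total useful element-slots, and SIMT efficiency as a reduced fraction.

Answer: 8 steps, 25 useful, 25/32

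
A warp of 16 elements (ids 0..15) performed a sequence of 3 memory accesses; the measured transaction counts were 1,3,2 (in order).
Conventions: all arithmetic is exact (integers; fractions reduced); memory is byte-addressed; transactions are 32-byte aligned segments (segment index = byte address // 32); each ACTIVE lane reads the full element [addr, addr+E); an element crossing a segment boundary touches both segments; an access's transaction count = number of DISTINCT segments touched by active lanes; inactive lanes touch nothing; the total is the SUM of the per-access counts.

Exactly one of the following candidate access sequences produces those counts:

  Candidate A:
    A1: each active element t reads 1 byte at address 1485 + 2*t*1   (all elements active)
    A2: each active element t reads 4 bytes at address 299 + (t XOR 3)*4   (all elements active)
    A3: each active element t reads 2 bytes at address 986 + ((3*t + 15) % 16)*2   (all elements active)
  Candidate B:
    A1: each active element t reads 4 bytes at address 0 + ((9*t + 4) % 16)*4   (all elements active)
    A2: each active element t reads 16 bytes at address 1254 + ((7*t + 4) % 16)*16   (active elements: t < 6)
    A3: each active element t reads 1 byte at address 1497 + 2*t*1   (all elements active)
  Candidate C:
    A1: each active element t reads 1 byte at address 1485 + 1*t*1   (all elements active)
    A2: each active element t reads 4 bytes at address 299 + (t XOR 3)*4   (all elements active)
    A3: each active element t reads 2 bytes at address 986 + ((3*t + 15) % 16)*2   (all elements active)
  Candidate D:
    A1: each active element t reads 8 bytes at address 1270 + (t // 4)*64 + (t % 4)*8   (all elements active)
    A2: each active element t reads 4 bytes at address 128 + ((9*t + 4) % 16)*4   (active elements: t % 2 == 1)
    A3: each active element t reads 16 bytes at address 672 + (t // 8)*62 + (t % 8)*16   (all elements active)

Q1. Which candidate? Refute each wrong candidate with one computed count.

A: A1 gives 2 transactions, not 1
B: A1 gives 2 transactions, not 1
D: A1 gives 8 transactions, not 1
C: all counts match (1,3,2)

Answer: C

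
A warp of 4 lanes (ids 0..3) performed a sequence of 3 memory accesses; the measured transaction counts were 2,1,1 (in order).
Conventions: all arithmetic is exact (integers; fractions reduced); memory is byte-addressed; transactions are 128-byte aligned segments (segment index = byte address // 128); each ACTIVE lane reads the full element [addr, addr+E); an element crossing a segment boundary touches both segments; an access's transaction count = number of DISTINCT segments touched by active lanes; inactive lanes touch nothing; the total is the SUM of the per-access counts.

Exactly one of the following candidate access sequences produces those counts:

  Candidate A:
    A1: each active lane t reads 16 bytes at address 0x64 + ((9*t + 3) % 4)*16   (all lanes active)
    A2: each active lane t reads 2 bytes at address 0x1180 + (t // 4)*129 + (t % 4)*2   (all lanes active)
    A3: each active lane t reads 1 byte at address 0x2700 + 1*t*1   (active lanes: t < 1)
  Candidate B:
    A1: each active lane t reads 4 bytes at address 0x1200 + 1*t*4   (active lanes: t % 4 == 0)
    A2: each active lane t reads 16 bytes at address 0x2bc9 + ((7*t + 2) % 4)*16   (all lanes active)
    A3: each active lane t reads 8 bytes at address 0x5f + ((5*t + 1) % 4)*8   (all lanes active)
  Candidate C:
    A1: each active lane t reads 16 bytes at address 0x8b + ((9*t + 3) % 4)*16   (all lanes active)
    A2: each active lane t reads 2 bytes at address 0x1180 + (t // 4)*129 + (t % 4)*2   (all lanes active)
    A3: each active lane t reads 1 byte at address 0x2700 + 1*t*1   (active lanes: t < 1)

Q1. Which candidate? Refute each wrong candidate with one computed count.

B: A1 gives 1 transaction, not 2
C: A1 gives 1 transaction, not 2
A: all counts match (2,1,1)

Answer: A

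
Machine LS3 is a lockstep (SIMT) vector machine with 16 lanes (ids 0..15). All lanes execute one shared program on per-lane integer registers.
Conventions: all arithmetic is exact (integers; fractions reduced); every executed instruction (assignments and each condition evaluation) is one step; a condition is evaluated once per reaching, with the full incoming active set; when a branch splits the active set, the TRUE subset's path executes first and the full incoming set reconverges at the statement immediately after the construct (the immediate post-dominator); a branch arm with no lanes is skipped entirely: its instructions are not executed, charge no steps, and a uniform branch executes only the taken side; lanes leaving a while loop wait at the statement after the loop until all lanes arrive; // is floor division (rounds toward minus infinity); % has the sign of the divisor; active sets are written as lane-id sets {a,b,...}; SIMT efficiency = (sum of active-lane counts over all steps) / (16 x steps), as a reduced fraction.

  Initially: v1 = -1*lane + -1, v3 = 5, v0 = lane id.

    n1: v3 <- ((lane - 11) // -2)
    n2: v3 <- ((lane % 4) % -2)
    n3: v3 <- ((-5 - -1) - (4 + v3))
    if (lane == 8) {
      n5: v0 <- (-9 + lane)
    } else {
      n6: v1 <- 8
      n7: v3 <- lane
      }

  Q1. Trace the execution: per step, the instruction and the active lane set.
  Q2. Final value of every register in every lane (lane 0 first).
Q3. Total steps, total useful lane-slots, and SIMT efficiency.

step 0: v3 <- ((lane - 11) // -2)    {0,1,2,3,4,5,6,7,8,9,10,11,12,13,14,15}
step 1: v3 <- ((lane % 4) % -2)      {0,1,2,3,4,5,6,7,8,9,10,11,12,13,14,15}
step 2: v3 <- ((-5 - -1) - (4 + v3)) {0,1,2,3,4,5,6,7,8,9,10,11,12,13,14,15}
step 3: eval (lane == 8)             {0,1,2,3,4,5,6,7,8,9,10,11,12,13,14,15}
step 4: v0 <- (-9 + lane)            {8}
step 5: v1 <- 8                      {0,1,2,3,4,5,6,7,9,10,11,12,13,14,15}
step 6: v3 <- lane                   {0,1,2,3,4,5,6,7,9,10,11,12,13,14,15}

Answer: 7 steps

v1: 8,8,8,8,8,8,8,8,-9,8,8,8,8,8,8,8
v3: 0,1,2,3,4,5,6,7,-8,9,10,11,12,13,14,15
v0: 0,1,2,3,4,5,6,7,-1,9,10,11,12,13,14,15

steps = 7; useful = 95; efficiency = 95/112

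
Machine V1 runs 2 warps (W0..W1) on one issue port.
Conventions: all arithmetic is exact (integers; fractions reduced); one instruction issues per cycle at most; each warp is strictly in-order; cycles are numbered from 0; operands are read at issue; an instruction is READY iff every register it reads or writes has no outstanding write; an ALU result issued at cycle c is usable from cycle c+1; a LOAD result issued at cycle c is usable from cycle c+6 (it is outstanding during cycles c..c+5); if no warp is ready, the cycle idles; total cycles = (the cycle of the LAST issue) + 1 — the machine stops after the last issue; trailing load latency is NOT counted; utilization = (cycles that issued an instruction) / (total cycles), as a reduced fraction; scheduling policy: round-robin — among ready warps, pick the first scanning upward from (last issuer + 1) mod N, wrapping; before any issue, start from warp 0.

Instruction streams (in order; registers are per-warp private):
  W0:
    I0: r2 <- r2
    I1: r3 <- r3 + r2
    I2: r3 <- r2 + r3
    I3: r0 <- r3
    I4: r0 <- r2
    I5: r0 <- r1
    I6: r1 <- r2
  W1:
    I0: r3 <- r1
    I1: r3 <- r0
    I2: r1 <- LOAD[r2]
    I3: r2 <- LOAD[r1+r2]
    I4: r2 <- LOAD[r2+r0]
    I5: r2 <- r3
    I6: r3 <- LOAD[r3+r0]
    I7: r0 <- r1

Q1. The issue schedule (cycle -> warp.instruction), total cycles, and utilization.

cycle 0: W0.I0
cycle 1: W1.I0
cycle 2: W0.I1
cycle 3: W1.I1
cycle 4: W0.I2
cycle 5: W1.I2
cycle 6: W0.I3
cycle 7: W0.I4
cycle 8: W0.I5
cycle 9: W0.I6
cycle 10: idle
cycle 11: W1.I3
cycle 12: idle
cycle 13: idle
cycle 14: idle
cycle 15: idle
cycle 16: idle
cycle 17: W1.I4
cycle 18: idle
cycle 19: idle
cycle 20: idle
cycle 21: idle
cycle 22: idle
cycle 23: W1.I5
cycle 24: W1.I6
cycle 25: W1.I7

Answer: 26 cycles, utilization 15/26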